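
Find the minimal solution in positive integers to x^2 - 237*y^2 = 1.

First expand sqrt(237) as a continued fraction. With x_i = (sqrt(237) + m_i)/d_i and (m_0, d_0) = (0, 1): a_0 = floor(sqrt(237)) = 15, since 15^2 = 225 <= 237 < 256 = 16^2.
Iterate m_{i+1} = d_i*a_i - m_i, d_{i+1} = (237 - m_{i+1}^2)/d_i, a_{i+1} = floor((a_0 + m_{i+1})/d_{i+1}):
  m_1 = 1*15 - 0 = 15, d_1 = (237 - 15^2)/1 = 12/1 = 12, a_1 = floor((15 + 15)/12) = 2.
  m_2 = 12*2 - 15 = 9, d_2 = (237 - 9^2)/12 = 156/12 = 13, a_2 = floor((15 + 9)/13) = 1.
  m_3 = 13*1 - 9 = 4, d_3 = (237 - 4^2)/13 = 221/13 = 17, a_3 = floor((15 + 4)/17) = 1.
  m_4 = 17*1 - 4 = 13, d_4 = (237 - 13^2)/17 = 68/17 = 4, a_4 = floor((15 + 13)/4) = 7.
  m_5 = 4*7 - 13 = 15, d_5 = (237 - 15^2)/4 = 12/4 = 3, a_5 = floor((15 + 15)/3) = 10.
  m_6 = 3*10 - 15 = 15, d_6 = (237 - 15^2)/3 = 12/3 = 4, a_6 = floor((15 + 15)/4) = 7.
  m_7 = 4*7 - 15 = 13, d_7 = (237 - 13^2)/4 = 68/4 = 17, a_7 = floor((15 + 13)/17) = 1.
  m_8 = 17*1 - 13 = 4, d_8 = (237 - 4^2)/17 = 221/17 = 13, a_8 = floor((15 + 4)/13) = 1.
  m_9 = 13*1 - 4 = 9, d_9 = (237 - 9^2)/13 = 156/13 = 12, a_9 = floor((15 + 9)/12) = 2.
  m_10 = 12*2 - 9 = 15, d_10 = (237 - 15^2)/12 = 12/12 = 1, a_10 = floor((15 + 15)/1) = 30.
  m_11 = 1*30 - 15 = 15, d_11 = (237 - 15^2)/1 = 12/1 = 12: (m_11, d_11) = (m_1, d_1) = (15, 12), so from here the quotients repeat a_1, ..., a_10; the period length is 10.
So sqrt(237) = [15; (2, 1, 1, 7, 10, 7, 1, 1, 2, 30)] with period length k = 10.
k is even, so the fundamental solution of x^2 - 237y^2 = 1 is (p_{k-1}, q_{k-1}) = (p_9, q_9); compute convergents through index 9.
Convergents (p_i = a_i*p_{i-1} + p_{i-2}, q_i = a_i*q_{i-1} + q_{i-2} with p_{-2}=0, p_{-1}=1, q_{-2}=1, q_{-1}=0):
  i=0: a_0=15, p_0 = 15*1 + 0 = 15, q_0 = 15*0 + 1 = 1.
  i=1: a_1=2, p_1 = 2*15 + 1 = 31, q_1 = 2*1 + 0 = 2.
  i=2: a_2=1, p_2 = 1*31 + 15 = 46, q_2 = 1*2 + 1 = 3.
  i=3: a_3=1, p_3 = 1*46 + 31 = 77, q_3 = 1*3 + 2 = 5.
  i=4: a_4=7, p_4 = 7*77 + 46 = 585, q_4 = 7*5 + 3 = 38.
  i=5: a_5=10, p_5 = 10*585 + 77 = 5927, q_5 = 10*38 + 5 = 385.
  i=6: a_6=7, p_6 = 7*5927 + 585 = 42074, q_6 = 7*385 + 38 = 2733.
  i=7: a_7=1, p_7 = 1*42074 + 5927 = 48001, q_7 = 1*2733 + 385 = 3118.
  i=8: a_8=1, p_8 = 1*48001 + 42074 = 90075, q_8 = 1*3118 + 2733 = 5851.
  i=9: a_9=2, p_9 = 2*90075 + 48001 = 228151, q_9 = 2*5851 + 3118 = 14820.
Check: 228151^2 - 237*14820^2 = 52052878801 - 52052878800 = 1, so (x, y) = (228151, 14820) solves the equation, and by the theorem it is the least positive solution.

(x, y) = (228151, 14820)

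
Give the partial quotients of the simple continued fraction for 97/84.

[1; 6, 2, 6]

Run the Euclidean algorithm on 97 and 84; the successive quotients are the partial quotients a_0, a_1, ... (each step inverts the fractional part left over by the previous one):
  97 = 1*84 + 13, so a_0 = 1.
  84 = 6*13 + 6, so a_1 = 6.
  13 = 2*6 + 1, so a_2 = 2.
  6 = 6*1 + 0, so a_3 = 6.
The remainder reaches 0 after 4 divisions, so the expansion has 4 partial quotients, read off in order.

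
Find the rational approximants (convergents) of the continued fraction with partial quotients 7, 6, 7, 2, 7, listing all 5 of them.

7/1, 43/6, 308/43, 659/92, 4921/687

Using the convergent recurrence p_i = a_i*p_{i-1} + p_{i-2}, q_i = a_i*q_{i-1} + q_{i-2} with p_{-2}=0, p_{-1}=1, q_{-2}=1, q_{-1}=0:
  i=0: a_0=7, p_0 = 7*1 + 0 = 7, q_0 = 7*0 + 1 = 1.
  i=1: a_1=6, p_1 = 6*7 + 1 = 43, q_1 = 6*1 + 0 = 6.
  i=2: a_2=7, p_2 = 7*43 + 7 = 308, q_2 = 7*6 + 1 = 43.
  i=3: a_3=2, p_3 = 2*308 + 43 = 659, q_3 = 2*43 + 6 = 92.
  i=4: a_4=7, p_4 = 7*659 + 308 = 4921, q_4 = 7*92 + 43 = 687.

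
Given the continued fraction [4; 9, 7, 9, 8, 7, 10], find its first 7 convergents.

4/1, 37/9, 263/64, 2404/585, 19495/4744, 138869/33793, 1408185/342674

Using the convergent recurrence p_i = a_i*p_{i-1} + p_{i-2}, q_i = a_i*q_{i-1} + q_{i-2} with p_{-2}=0, p_{-1}=1, q_{-2}=1, q_{-1}=0:
  i=0: a_0=4, p_0 = 4*1 + 0 = 4, q_0 = 4*0 + 1 = 1.
  i=1: a_1=9, p_1 = 9*4 + 1 = 37, q_1 = 9*1 + 0 = 9.
  i=2: a_2=7, p_2 = 7*37 + 4 = 263, q_2 = 7*9 + 1 = 64.
  i=3: a_3=9, p_3 = 9*263 + 37 = 2404, q_3 = 9*64 + 9 = 585.
  i=4: a_4=8, p_4 = 8*2404 + 263 = 19495, q_4 = 8*585 + 64 = 4744.
  i=5: a_5=7, p_5 = 7*19495 + 2404 = 138869, q_5 = 7*4744 + 585 = 33793.
  i=6: a_6=10, p_6 = 10*138869 + 19495 = 1408185, q_6 = 10*33793 + 4744 = 342674.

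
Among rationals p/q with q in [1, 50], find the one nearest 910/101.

9/1

Expand x = 910/101 as a continued fraction with the Euclidean algorithm:
  910 = 9*101 + 1, so a_0 = 9.
  101 = 101*1 + 0, so a_1 = 101.
so x = [9; 101].
Convergents (p_i = a_i*p_{i-1} + p_{i-2}, q_i = a_i*q_{i-1} + q_{i-2} with p_{-2}=0, p_{-1}=1, q_{-2}=1, q_{-1}=0), until the denominator exceeds 50:
  i=0: a_0=9, p_0 = 9*1 + 0 = 9, q_0 = 9*0 + 1 = 1.
  i=1: a_1=101, p_1 = 101*9 + 1 = 910, q_1 = 101*1 + 0 = 101.
q_1 = 101 > 50, so the last convergent with denominator <= 50 is p_0/q_0 = 9/1.
The closest fraction with denominator <= 50 is either p_0/q_0 or the intermediate fraction (k*p_0 + p_{-1})/(k*q_0 + q_{-1}) with the largest k >= 1 whose denominator stays <= 50; these approach x as k grows, and every other convergent or intermediate fraction in range is farther away.
Largest k: floor((50 - q_{-1})/q_0) = floor((50 - 0)/1) = 50 (using the seeds p_{-1} = 1, q_{-1} = 0).
That gives (50*9 + 1)/(50*1 + 0) = 451/50.
Compare the errors: |x - 9/1| = |910*1 - 9*101|/(101*1) = 1/101, and |x - 451/50| = |910*50 - 451*101|/(101*50) = 51/5050.
Cross-multiplying, 1*5050 = 5050 < 5151 = 51*101, so 1/101 is smaller: the convergent 9/1 is closer to x than 451/50.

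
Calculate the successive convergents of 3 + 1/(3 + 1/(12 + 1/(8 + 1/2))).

Using the convergent recurrence p_i = a_i*p_{i-1} + p_{i-2}, q_i = a_i*q_{i-1} + q_{i-2} with p_{-2}=0, p_{-1}=1, q_{-2}=1, q_{-1}=0:
  i=0: a_0=3, p_0 = 3*1 + 0 = 3, q_0 = 3*0 + 1 = 1.
  i=1: a_1=3, p_1 = 3*3 + 1 = 10, q_1 = 3*1 + 0 = 3.
  i=2: a_2=12, p_2 = 12*10 + 3 = 123, q_2 = 12*3 + 1 = 37.
  i=3: a_3=8, p_3 = 8*123 + 10 = 994, q_3 = 8*37 + 3 = 299.
  i=4: a_4=2, p_4 = 2*994 + 123 = 2111, q_4 = 2*299 + 37 = 635.

3/1, 10/3, 123/37, 994/299, 2111/635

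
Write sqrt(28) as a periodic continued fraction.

[5; (3, 2, 3, 10)]

Write x_i = (sqrt(28) + m_i)/d_i with (m_0, d_0) = (0, 1). a_0 = floor(sqrt(28)) = 5, since 5^2 = 25 <= 28 < 36 = 6^2.
Iterate m_{i+1} = d_i*a_i - m_i, d_{i+1} = (28 - m_{i+1}^2)/d_i, a_{i+1} = floor((a_0 + m_{i+1})/d_{i+1}):
  m_1 = 1*5 - 0 = 5, d_1 = (28 - 5^2)/1 = 3/1 = 3, a_1 = floor((5 + 5)/3) = 3.
  m_2 = 3*3 - 5 = 4, d_2 = (28 - 4^2)/3 = 12/3 = 4, a_2 = floor((5 + 4)/4) = 2.
  m_3 = 4*2 - 4 = 4, d_3 = (28 - 4^2)/4 = 12/4 = 3, a_3 = floor((5 + 4)/3) = 3.
  m_4 = 3*3 - 4 = 5, d_4 = (28 - 5^2)/3 = 3/3 = 1, a_4 = floor((5 + 5)/1) = 10.
  m_5 = 1*10 - 5 = 5, d_5 = (28 - 5^2)/1 = 3/1 = 3: (m_5, d_5) = (m_1, d_1) = (5, 3), so from here the quotients repeat a_1, ..., a_4; the period length is 4.
Hence the expansion of sqrt(28) is a_0 = 5 followed by the repeating block 3, 2, 3, 10 (period 4).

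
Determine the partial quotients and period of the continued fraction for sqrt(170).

[13; (26)]

Write x_i = (sqrt(170) + m_i)/d_i with (m_0, d_0) = (0, 1). a_0 = floor(sqrt(170)) = 13, since 13^2 = 169 <= 170 < 196 = 14^2.
Iterate m_{i+1} = d_i*a_i - m_i, d_{i+1} = (170 - m_{i+1}^2)/d_i, a_{i+1} = floor((a_0 + m_{i+1})/d_{i+1}):
  m_1 = 1*13 - 0 = 13, d_1 = (170 - 13^2)/1 = 1/1 = 1, a_1 = floor((13 + 13)/1) = 26.
  m_2 = 1*26 - 13 = 13, d_2 = (170 - 13^2)/1 = 1/1 = 1: (m_2, d_2) = (m_1, d_1) = (13, 1), so from here the quotient a_1 repeats; the period length is 1.
Hence the expansion of sqrt(170) is a_0 = 13 followed by the repeating block 26 (period 1).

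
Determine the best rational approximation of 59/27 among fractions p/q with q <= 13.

24/11

Expand x = 59/27 as a continued fraction with the Euclidean algorithm:
  59 = 2*27 + 5, so a_0 = 2.
  27 = 5*5 + 2, so a_1 = 5.
  5 = 2*2 + 1, so a_2 = 2.
  2 = 2*1 + 0, so a_3 = 2.
so x = [2; 5, 2, 2].
Convergents (p_i = a_i*p_{i-1} + p_{i-2}, q_i = a_i*q_{i-1} + q_{i-2} with p_{-2}=0, p_{-1}=1, q_{-2}=1, q_{-1}=0), until the denominator exceeds 13:
  i=0: a_0=2, p_0 = 2*1 + 0 = 2, q_0 = 2*0 + 1 = 1.
  i=1: a_1=5, p_1 = 5*2 + 1 = 11, q_1 = 5*1 + 0 = 5.
  i=2: a_2=2, p_2 = 2*11 + 2 = 24, q_2 = 2*5 + 1 = 11.
  i=3: a_3=2, p_3 = 2*24 + 11 = 59, q_3 = 2*11 + 5 = 27.
q_3 = 27 > 13, so the last convergent with denominator <= 13 is p_2/q_2 = 24/11.
The closest fraction with denominator <= 13 is either p_2/q_2 or the intermediate fraction (k*p_2 + p_1)/(k*q_2 + q_1) with the largest k >= 1 whose denominator stays <= 13; these approach x as k grows, and every other convergent or intermediate fraction in range is farther away.
Largest k: floor((13 - q_1)/q_2) = floor((13 - 5)/11) = 0.
Since k = 0, no intermediate fraction beyond p_2/q_2 has denominator <= 13, so the convergent 24/11 is the closest (its error is |59*11 - 24*27|/(27*11) = 1/297).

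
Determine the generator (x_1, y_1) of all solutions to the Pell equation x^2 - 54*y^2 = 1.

First expand sqrt(54) as a continued fraction. With x_i = (sqrt(54) + m_i)/d_i and (m_0, d_0) = (0, 1): a_0 = floor(sqrt(54)) = 7, since 7^2 = 49 <= 54 < 64 = 8^2.
Iterate m_{i+1} = d_i*a_i - m_i, d_{i+1} = (54 - m_{i+1}^2)/d_i, a_{i+1} = floor((a_0 + m_{i+1})/d_{i+1}):
  m_1 = 1*7 - 0 = 7, d_1 = (54 - 7^2)/1 = 5/1 = 5, a_1 = floor((7 + 7)/5) = 2.
  m_2 = 5*2 - 7 = 3, d_2 = (54 - 3^2)/5 = 45/5 = 9, a_2 = floor((7 + 3)/9) = 1.
  m_3 = 9*1 - 3 = 6, d_3 = (54 - 6^2)/9 = 18/9 = 2, a_3 = floor((7 + 6)/2) = 6.
  m_4 = 2*6 - 6 = 6, d_4 = (54 - 6^2)/2 = 18/2 = 9, a_4 = floor((7 + 6)/9) = 1.
  m_5 = 9*1 - 6 = 3, d_5 = (54 - 3^2)/9 = 45/9 = 5, a_5 = floor((7 + 3)/5) = 2.
  m_6 = 5*2 - 3 = 7, d_6 = (54 - 7^2)/5 = 5/5 = 1, a_6 = floor((7 + 7)/1) = 14.
  m_7 = 1*14 - 7 = 7, d_7 = (54 - 7^2)/1 = 5/1 = 5: (m_7, d_7) = (m_1, d_1) = (7, 5), so from here the quotients repeat a_1, ..., a_6; the period length is 6.
So sqrt(54) = [7; (2, 1, 6, 1, 2, 14)] with period length k = 6.
k is even, so the fundamental solution of x^2 - 54y^2 = 1 is (p_{k-1}, q_{k-1}) = (p_5, q_5); compute convergents through index 5.
Convergents (p_i = a_i*p_{i-1} + p_{i-2}, q_i = a_i*q_{i-1} + q_{i-2} with p_{-2}=0, p_{-1}=1, q_{-2}=1, q_{-1}=0):
  i=0: a_0=7, p_0 = 7*1 + 0 = 7, q_0 = 7*0 + 1 = 1.
  i=1: a_1=2, p_1 = 2*7 + 1 = 15, q_1 = 2*1 + 0 = 2.
  i=2: a_2=1, p_2 = 1*15 + 7 = 22, q_2 = 1*2 + 1 = 3.
  i=3: a_3=6, p_3 = 6*22 + 15 = 147, q_3 = 6*3 + 2 = 20.
  i=4: a_4=1, p_4 = 1*147 + 22 = 169, q_4 = 1*20 + 3 = 23.
  i=5: a_5=2, p_5 = 2*169 + 147 = 485, q_5 = 2*23 + 20 = 66.
Check: 485^2 - 54*66^2 = 235225 - 235224 = 1, so (x, y) = (485, 66) solves the equation, and by the theorem it is the least positive solution.

(x, y) = (485, 66)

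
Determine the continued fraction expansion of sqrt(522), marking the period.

[22; (1, 5, 1, 1, 4, 1, 1, 5, 1, 44)]

Write x_i = (sqrt(522) + m_i)/d_i with (m_0, d_0) = (0, 1). a_0 = floor(sqrt(522)) = 22, since 22^2 = 484 <= 522 < 529 = 23^2.
Iterate m_{i+1} = d_i*a_i - m_i, d_{i+1} = (522 - m_{i+1}^2)/d_i, a_{i+1} = floor((a_0 + m_{i+1})/d_{i+1}):
  m_1 = 1*22 - 0 = 22, d_1 = (522 - 22^2)/1 = 38/1 = 38, a_1 = floor((22 + 22)/38) = 1.
  m_2 = 38*1 - 22 = 16, d_2 = (522 - 16^2)/38 = 266/38 = 7, a_2 = floor((22 + 16)/7) = 5.
  m_3 = 7*5 - 16 = 19, d_3 = (522 - 19^2)/7 = 161/7 = 23, a_3 = floor((22 + 19)/23) = 1.
  m_4 = 23*1 - 19 = 4, d_4 = (522 - 4^2)/23 = 506/23 = 22, a_4 = floor((22 + 4)/22) = 1.
  m_5 = 22*1 - 4 = 18, d_5 = (522 - 18^2)/22 = 198/22 = 9, a_5 = floor((22 + 18)/9) = 4.
  m_6 = 9*4 - 18 = 18, d_6 = (522 - 18^2)/9 = 198/9 = 22, a_6 = floor((22 + 18)/22) = 1.
  m_7 = 22*1 - 18 = 4, d_7 = (522 - 4^2)/22 = 506/22 = 23, a_7 = floor((22 + 4)/23) = 1.
  m_8 = 23*1 - 4 = 19, d_8 = (522 - 19^2)/23 = 161/23 = 7, a_8 = floor((22 + 19)/7) = 5.
  m_9 = 7*5 - 19 = 16, d_9 = (522 - 16^2)/7 = 266/7 = 38, a_9 = floor((22 + 16)/38) = 1.
  m_10 = 38*1 - 16 = 22, d_10 = (522 - 22^2)/38 = 38/38 = 1, a_10 = floor((22 + 22)/1) = 44.
  m_11 = 1*44 - 22 = 22, d_11 = (522 - 22^2)/1 = 38/1 = 38: (m_11, d_11) = (m_1, d_1) = (22, 38), so from here the quotients repeat a_1, ..., a_10; the period length is 10.
Hence the expansion of sqrt(522) is a_0 = 22 followed by the repeating block 1, 5, 1, 1, 4, 1, 1, 5, 1, 44 (period 10).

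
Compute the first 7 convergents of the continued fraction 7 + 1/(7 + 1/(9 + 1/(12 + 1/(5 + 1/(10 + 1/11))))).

7/1, 50/7, 457/64, 5534/775, 28127/3939, 286804/40165, 3182971/445754

Using the convergent recurrence p_i = a_i*p_{i-1} + p_{i-2}, q_i = a_i*q_{i-1} + q_{i-2} with p_{-2}=0, p_{-1}=1, q_{-2}=1, q_{-1}=0:
  i=0: a_0=7, p_0 = 7*1 + 0 = 7, q_0 = 7*0 + 1 = 1.
  i=1: a_1=7, p_1 = 7*7 + 1 = 50, q_1 = 7*1 + 0 = 7.
  i=2: a_2=9, p_2 = 9*50 + 7 = 457, q_2 = 9*7 + 1 = 64.
  i=3: a_3=12, p_3 = 12*457 + 50 = 5534, q_3 = 12*64 + 7 = 775.
  i=4: a_4=5, p_4 = 5*5534 + 457 = 28127, q_4 = 5*775 + 64 = 3939.
  i=5: a_5=10, p_5 = 10*28127 + 5534 = 286804, q_5 = 10*3939 + 775 = 40165.
  i=6: a_6=11, p_6 = 11*286804 + 28127 = 3182971, q_6 = 11*40165 + 3939 = 445754.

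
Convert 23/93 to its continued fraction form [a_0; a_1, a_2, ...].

Run the Euclidean algorithm on 23 and 93; the successive quotients are the partial quotients a_0, a_1, ... (each step inverts the fractional part left over by the previous one):
  23 = 0*93 + 23, so a_0 = 0.
  93 = 4*23 + 1, so a_1 = 4.
  23 = 23*1 + 0, so a_2 = 23.
The remainder reaches 0 after 3 divisions, so the expansion has 3 partial quotients, read off in order.

[0; 4, 23]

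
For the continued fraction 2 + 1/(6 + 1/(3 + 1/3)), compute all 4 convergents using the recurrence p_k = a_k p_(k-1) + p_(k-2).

Using the convergent recurrence p_i = a_i*p_{i-1} + p_{i-2}, q_i = a_i*q_{i-1} + q_{i-2} with p_{-2}=0, p_{-1}=1, q_{-2}=1, q_{-1}=0:
  i=0: a_0=2, p_0 = 2*1 + 0 = 2, q_0 = 2*0 + 1 = 1.
  i=1: a_1=6, p_1 = 6*2 + 1 = 13, q_1 = 6*1 + 0 = 6.
  i=2: a_2=3, p_2 = 3*13 + 2 = 41, q_2 = 3*6 + 1 = 19.
  i=3: a_3=3, p_3 = 3*41 + 13 = 136, q_3 = 3*19 + 6 = 63.

2/1, 13/6, 41/19, 136/63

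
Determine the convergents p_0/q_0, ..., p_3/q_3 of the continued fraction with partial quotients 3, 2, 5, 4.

Using the convergent recurrence p_i = a_i*p_{i-1} + p_{i-2}, q_i = a_i*q_{i-1} + q_{i-2} with p_{-2}=0, p_{-1}=1, q_{-2}=1, q_{-1}=0:
  i=0: a_0=3, p_0 = 3*1 + 0 = 3, q_0 = 3*0 + 1 = 1.
  i=1: a_1=2, p_1 = 2*3 + 1 = 7, q_1 = 2*1 + 0 = 2.
  i=2: a_2=5, p_2 = 5*7 + 3 = 38, q_2 = 5*2 + 1 = 11.
  i=3: a_3=4, p_3 = 4*38 + 7 = 159, q_3 = 4*11 + 2 = 46.

3/1, 7/2, 38/11, 159/46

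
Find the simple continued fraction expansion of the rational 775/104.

[7; 2, 4, 1, 2, 3]

Run the Euclidean algorithm on 775 and 104; the successive quotients are the partial quotients a_0, a_1, ... (each step inverts the fractional part left over by the previous one):
  775 = 7*104 + 47, so a_0 = 7.
  104 = 2*47 + 10, so a_1 = 2.
  47 = 4*10 + 7, so a_2 = 4.
  10 = 1*7 + 3, so a_3 = 1.
  7 = 2*3 + 1, so a_4 = 2.
  3 = 3*1 + 0, so a_5 = 3.
The remainder reaches 0 after 6 divisions, so the expansion has 6 partial quotients, read off in order.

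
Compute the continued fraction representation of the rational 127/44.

Run the Euclidean algorithm on 127 and 44; the successive quotients are the partial quotients a_0, a_1, ... (each step inverts the fractional part left over by the previous one):
  127 = 2*44 + 39, so a_0 = 2.
  44 = 1*39 + 5, so a_1 = 1.
  39 = 7*5 + 4, so a_2 = 7.
  5 = 1*4 + 1, so a_3 = 1.
  4 = 4*1 + 0, so a_4 = 4.
The remainder reaches 0 after 5 divisions, so the expansion has 5 partial quotients, read off in order.

[2; 1, 7, 1, 4]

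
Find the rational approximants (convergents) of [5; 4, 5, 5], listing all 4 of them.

5/1, 21/4, 110/21, 571/109

Using the convergent recurrence p_i = a_i*p_{i-1} + p_{i-2}, q_i = a_i*q_{i-1} + q_{i-2} with p_{-2}=0, p_{-1}=1, q_{-2}=1, q_{-1}=0:
  i=0: a_0=5, p_0 = 5*1 + 0 = 5, q_0 = 5*0 + 1 = 1.
  i=1: a_1=4, p_1 = 4*5 + 1 = 21, q_1 = 4*1 + 0 = 4.
  i=2: a_2=5, p_2 = 5*21 + 5 = 110, q_2 = 5*4 + 1 = 21.
  i=3: a_3=5, p_3 = 5*110 + 21 = 571, q_3 = 5*21 + 4 = 109.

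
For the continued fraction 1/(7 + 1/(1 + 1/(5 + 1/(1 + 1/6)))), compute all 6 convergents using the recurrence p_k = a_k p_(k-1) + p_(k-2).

Using the convergent recurrence p_i = a_i*p_{i-1} + p_{i-2}, q_i = a_i*q_{i-1} + q_{i-2} with p_{-2}=0, p_{-1}=1, q_{-2}=1, q_{-1}=0:
  i=0: a_0=0, p_0 = 0*1 + 0 = 0, q_0 = 0*0 + 1 = 1.
  i=1: a_1=7, p_1 = 7*0 + 1 = 1, q_1 = 7*1 + 0 = 7.
  i=2: a_2=1, p_2 = 1*1 + 0 = 1, q_2 = 1*7 + 1 = 8.
  i=3: a_3=5, p_3 = 5*1 + 1 = 6, q_3 = 5*8 + 7 = 47.
  i=4: a_4=1, p_4 = 1*6 + 1 = 7, q_4 = 1*47 + 8 = 55.
  i=5: a_5=6, p_5 = 6*7 + 6 = 48, q_5 = 6*55 + 47 = 377.

0/1, 1/7, 1/8, 6/47, 7/55, 48/377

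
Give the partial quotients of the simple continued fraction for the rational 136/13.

[10; 2, 6]

Run the Euclidean algorithm on 136 and 13; the successive quotients are the partial quotients a_0, a_1, ... (each step inverts the fractional part left over by the previous one):
  136 = 10*13 + 6, so a_0 = 10.
  13 = 2*6 + 1, so a_1 = 2.
  6 = 6*1 + 0, so a_2 = 6.
The remainder reaches 0 after 3 divisions, so the expansion has 3 partial quotients, read off in order.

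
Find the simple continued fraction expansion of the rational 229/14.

Run the Euclidean algorithm on 229 and 14; the successive quotients are the partial quotients a_0, a_1, ... (each step inverts the fractional part left over by the previous one):
  229 = 16*14 + 5, so a_0 = 16.
  14 = 2*5 + 4, so a_1 = 2.
  5 = 1*4 + 1, so a_2 = 1.
  4 = 4*1 + 0, so a_3 = 4.
The remainder reaches 0 after 4 divisions, so the expansion has 4 partial quotients, read off in order.

[16; 2, 1, 4]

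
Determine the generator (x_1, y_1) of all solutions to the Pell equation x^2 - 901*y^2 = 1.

First expand sqrt(901) as a continued fraction. With x_i = (sqrt(901) + m_i)/d_i and (m_0, d_0) = (0, 1): a_0 = floor(sqrt(901)) = 30, since 30^2 = 900 <= 901 < 961 = 31^2.
Iterate m_{i+1} = d_i*a_i - m_i, d_{i+1} = (901 - m_{i+1}^2)/d_i, a_{i+1} = floor((a_0 + m_{i+1})/d_{i+1}):
  m_1 = 1*30 - 0 = 30, d_1 = (901 - 30^2)/1 = 1/1 = 1, a_1 = floor((30 + 30)/1) = 60.
  m_2 = 1*60 - 30 = 30, d_2 = (901 - 30^2)/1 = 1/1 = 1: (m_2, d_2) = (m_1, d_1) = (30, 1), so from here the quotient a_1 repeats; the period length is 1.
So sqrt(901) = [30; (60)] with period length k = 1.
k is odd, so (p_{k-1}, q_{k-1}) only solves x^2 - 901y^2 = -1 and the fundamental solution of x^2 - 901y^2 = 1 is (p_{2k-1}, q_{2k-1}) = (p_1, q_1); compute convergents through index 1, running through the period twice.
Convergents (p_i = a_i*p_{i-1} + p_{i-2}, q_i = a_i*q_{i-1} + q_{i-2} with p_{-2}=0, p_{-1}=1, q_{-2}=1, q_{-1}=0):
  i=0: a_0=30, p_0 = 30*1 + 0 = 30, q_0 = 30*0 + 1 = 1.
  i=1: a_1=60, p_1 = 60*30 + 1 = 1801, q_1 = 60*1 + 0 = 60.
Indeed p_0^2 - 901*q_0^2 = 900 - 901 = -1, not +1.
Check: 1801^2 - 901*60^2 = 3243601 - 3243600 = 1, so (x, y) = (1801, 60) solves the equation, and by the theorem it is the least positive solution.

(x, y) = (1801, 60)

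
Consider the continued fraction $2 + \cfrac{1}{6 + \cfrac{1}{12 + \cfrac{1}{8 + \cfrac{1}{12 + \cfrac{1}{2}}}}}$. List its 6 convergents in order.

2/1, 13/6, 158/73, 1277/590, 15482/7153, 32241/14896

Using the convergent recurrence p_i = a_i*p_{i-1} + p_{i-2}, q_i = a_i*q_{i-1} + q_{i-2} with p_{-2}=0, p_{-1}=1, q_{-2}=1, q_{-1}=0:
  i=0: a_0=2, p_0 = 2*1 + 0 = 2, q_0 = 2*0 + 1 = 1.
  i=1: a_1=6, p_1 = 6*2 + 1 = 13, q_1 = 6*1 + 0 = 6.
  i=2: a_2=12, p_2 = 12*13 + 2 = 158, q_2 = 12*6 + 1 = 73.
  i=3: a_3=8, p_3 = 8*158 + 13 = 1277, q_3 = 8*73 + 6 = 590.
  i=4: a_4=12, p_4 = 12*1277 + 158 = 15482, q_4 = 12*590 + 73 = 7153.
  i=5: a_5=2, p_5 = 2*15482 + 1277 = 32241, q_5 = 2*7153 + 590 = 14896.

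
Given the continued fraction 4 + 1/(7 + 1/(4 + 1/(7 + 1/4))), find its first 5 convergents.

Using the convergent recurrence p_i = a_i*p_{i-1} + p_{i-2}, q_i = a_i*q_{i-1} + q_{i-2} with p_{-2}=0, p_{-1}=1, q_{-2}=1, q_{-1}=0:
  i=0: a_0=4, p_0 = 4*1 + 0 = 4, q_0 = 4*0 + 1 = 1.
  i=1: a_1=7, p_1 = 7*4 + 1 = 29, q_1 = 7*1 + 0 = 7.
  i=2: a_2=4, p_2 = 4*29 + 4 = 120, q_2 = 4*7 + 1 = 29.
  i=3: a_3=7, p_3 = 7*120 + 29 = 869, q_3 = 7*29 + 7 = 210.
  i=4: a_4=4, p_4 = 4*869 + 120 = 3596, q_4 = 4*210 + 29 = 869.

4/1, 29/7, 120/29, 869/210, 3596/869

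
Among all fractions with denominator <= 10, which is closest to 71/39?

11/6

Expand x = 71/39 as a continued fraction with the Euclidean algorithm:
  71 = 1*39 + 32, so a_0 = 1.
  39 = 1*32 + 7, so a_1 = 1.
  32 = 4*7 + 4, so a_2 = 4.
  7 = 1*4 + 3, so a_3 = 1.
  4 = 1*3 + 1, so a_4 = 1.
  3 = 3*1 + 0, so a_5 = 3.
so x = [1; 1, 4, 1, 1, 3].
Convergents (p_i = a_i*p_{i-1} + p_{i-2}, q_i = a_i*q_{i-1} + q_{i-2} with p_{-2}=0, p_{-1}=1, q_{-2}=1, q_{-1}=0), until the denominator exceeds 10:
  i=0: a_0=1, p_0 = 1*1 + 0 = 1, q_0 = 1*0 + 1 = 1.
  i=1: a_1=1, p_1 = 1*1 + 1 = 2, q_1 = 1*1 + 0 = 1.
  i=2: a_2=4, p_2 = 4*2 + 1 = 9, q_2 = 4*1 + 1 = 5.
  i=3: a_3=1, p_3 = 1*9 + 2 = 11, q_3 = 1*5 + 1 = 6.
  i=4: a_4=1, p_4 = 1*11 + 9 = 20, q_4 = 1*6 + 5 = 11.
q_4 = 11 > 10, so the last convergent with denominator <= 10 is p_3/q_3 = 11/6.
The closest fraction with denominator <= 10 is either p_3/q_3 or the intermediate fraction (k*p_3 + p_2)/(k*q_3 + q_2) with the largest k >= 1 whose denominator stays <= 10; these approach x as k grows, and every other convergent or intermediate fraction in range is farther away.
Largest k: floor((10 - q_2)/q_3) = floor((10 - 5)/6) = 0.
Since k = 0, no intermediate fraction beyond p_3/q_3 has denominator <= 10, so the convergent 11/6 is the closest (its error is |71*6 - 11*39|/(39*6) = 3/234).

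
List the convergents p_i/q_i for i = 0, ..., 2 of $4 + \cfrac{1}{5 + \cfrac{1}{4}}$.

4/1, 21/5, 88/21

Using the convergent recurrence p_i = a_i*p_{i-1} + p_{i-2}, q_i = a_i*q_{i-1} + q_{i-2} with p_{-2}=0, p_{-1}=1, q_{-2}=1, q_{-1}=0:
  i=0: a_0=4, p_0 = 4*1 + 0 = 4, q_0 = 4*0 + 1 = 1.
  i=1: a_1=5, p_1 = 5*4 + 1 = 21, q_1 = 5*1 + 0 = 5.
  i=2: a_2=4, p_2 = 4*21 + 4 = 88, q_2 = 4*5 + 1 = 21.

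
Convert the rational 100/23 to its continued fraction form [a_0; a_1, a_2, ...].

Run the Euclidean algorithm on 100 and 23; the successive quotients are the partial quotients a_0, a_1, ... (each step inverts the fractional part left over by the previous one):
  100 = 4*23 + 8, so a_0 = 4.
  23 = 2*8 + 7, so a_1 = 2.
  8 = 1*7 + 1, so a_2 = 1.
  7 = 7*1 + 0, so a_3 = 7.
The remainder reaches 0 after 4 divisions, so the expansion has 4 partial quotients, read off in order.

[4; 2, 1, 7]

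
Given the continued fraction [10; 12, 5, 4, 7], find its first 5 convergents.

10/1, 121/12, 615/61, 2581/256, 18682/1853

Using the convergent recurrence p_i = a_i*p_{i-1} + p_{i-2}, q_i = a_i*q_{i-1} + q_{i-2} with p_{-2}=0, p_{-1}=1, q_{-2}=1, q_{-1}=0:
  i=0: a_0=10, p_0 = 10*1 + 0 = 10, q_0 = 10*0 + 1 = 1.
  i=1: a_1=12, p_1 = 12*10 + 1 = 121, q_1 = 12*1 + 0 = 12.
  i=2: a_2=5, p_2 = 5*121 + 10 = 615, q_2 = 5*12 + 1 = 61.
  i=3: a_3=4, p_3 = 4*615 + 121 = 2581, q_3 = 4*61 + 12 = 256.
  i=4: a_4=7, p_4 = 7*2581 + 615 = 18682, q_4 = 7*256 + 61 = 1853.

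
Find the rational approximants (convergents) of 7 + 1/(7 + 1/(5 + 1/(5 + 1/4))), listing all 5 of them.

7/1, 50/7, 257/36, 1335/187, 5597/784

Using the convergent recurrence p_i = a_i*p_{i-1} + p_{i-2}, q_i = a_i*q_{i-1} + q_{i-2} with p_{-2}=0, p_{-1}=1, q_{-2}=1, q_{-1}=0:
  i=0: a_0=7, p_0 = 7*1 + 0 = 7, q_0 = 7*0 + 1 = 1.
  i=1: a_1=7, p_1 = 7*7 + 1 = 50, q_1 = 7*1 + 0 = 7.
  i=2: a_2=5, p_2 = 5*50 + 7 = 257, q_2 = 5*7 + 1 = 36.
  i=3: a_3=5, p_3 = 5*257 + 50 = 1335, q_3 = 5*36 + 7 = 187.
  i=4: a_4=4, p_4 = 4*1335 + 257 = 5597, q_4 = 4*187 + 36 = 784.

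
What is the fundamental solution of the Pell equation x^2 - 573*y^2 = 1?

First expand sqrt(573) as a continued fraction. With x_i = (sqrt(573) + m_i)/d_i and (m_0, d_0) = (0, 1): a_0 = floor(sqrt(573)) = 23, since 23^2 = 529 <= 573 < 576 = 24^2.
Iterate m_{i+1} = d_i*a_i - m_i, d_{i+1} = (573 - m_{i+1}^2)/d_i, a_{i+1} = floor((a_0 + m_{i+1})/d_{i+1}):
  m_1 = 1*23 - 0 = 23, d_1 = (573 - 23^2)/1 = 44/1 = 44, a_1 = floor((23 + 23)/44) = 1.
  m_2 = 44*1 - 23 = 21, d_2 = (573 - 21^2)/44 = 132/44 = 3, a_2 = floor((23 + 21)/3) = 14.
  m_3 = 3*14 - 21 = 21, d_3 = (573 - 21^2)/3 = 132/3 = 44, a_3 = floor((23 + 21)/44) = 1.
  m_4 = 44*1 - 21 = 23, d_4 = (573 - 23^2)/44 = 44/44 = 1, a_4 = floor((23 + 23)/1) = 46.
  m_5 = 1*46 - 23 = 23, d_5 = (573 - 23^2)/1 = 44/1 = 44: (m_5, d_5) = (m_1, d_1) = (23, 44), so from here the quotients repeat a_1, ..., a_4; the period length is 4.
So sqrt(573) = [23; (1, 14, 1, 46)] with period length k = 4.
k is even, so the fundamental solution of x^2 - 573y^2 = 1 is (p_{k-1}, q_{k-1}) = (p_3, q_3); compute convergents through index 3.
Convergents (p_i = a_i*p_{i-1} + p_{i-2}, q_i = a_i*q_{i-1} + q_{i-2} with p_{-2}=0, p_{-1}=1, q_{-2}=1, q_{-1}=0):
  i=0: a_0=23, p_0 = 23*1 + 0 = 23, q_0 = 23*0 + 1 = 1.
  i=1: a_1=1, p_1 = 1*23 + 1 = 24, q_1 = 1*1 + 0 = 1.
  i=2: a_2=14, p_2 = 14*24 + 23 = 359, q_2 = 14*1 + 1 = 15.
  i=3: a_3=1, p_3 = 1*359 + 24 = 383, q_3 = 1*15 + 1 = 16.
Check: 383^2 - 573*16^2 = 146689 - 146688 = 1, so (x, y) = (383, 16) solves the equation, and by the theorem it is the least positive solution.

(x, y) = (383, 16)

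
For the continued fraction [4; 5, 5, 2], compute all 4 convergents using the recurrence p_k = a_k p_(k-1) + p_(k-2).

Using the convergent recurrence p_i = a_i*p_{i-1} + p_{i-2}, q_i = a_i*q_{i-1} + q_{i-2} with p_{-2}=0, p_{-1}=1, q_{-2}=1, q_{-1}=0:
  i=0: a_0=4, p_0 = 4*1 + 0 = 4, q_0 = 4*0 + 1 = 1.
  i=1: a_1=5, p_1 = 5*4 + 1 = 21, q_1 = 5*1 + 0 = 5.
  i=2: a_2=5, p_2 = 5*21 + 4 = 109, q_2 = 5*5 + 1 = 26.
  i=3: a_3=2, p_3 = 2*109 + 21 = 239, q_3 = 2*26 + 5 = 57.

4/1, 21/5, 109/26, 239/57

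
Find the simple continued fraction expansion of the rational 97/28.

[3; 2, 6, 2]

Run the Euclidean algorithm on 97 and 28; the successive quotients are the partial quotients a_0, a_1, ... (each step inverts the fractional part left over by the previous one):
  97 = 3*28 + 13, so a_0 = 3.
  28 = 2*13 + 2, so a_1 = 2.
  13 = 6*2 + 1, so a_2 = 6.
  2 = 2*1 + 0, so a_3 = 2.
The remainder reaches 0 after 4 divisions, so the expansion has 4 partial quotients, read off in order.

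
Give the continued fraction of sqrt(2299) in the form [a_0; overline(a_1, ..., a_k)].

[47; overline(1, 18, 5, 3, 1, 1, 1, 3, 5, 18, 1, 94)]

Write x_i = (sqrt(2299) + m_i)/d_i with (m_0, d_0) = (0, 1). a_0 = floor(sqrt(2299)) = 47, since 47^2 = 2209 <= 2299 < 2304 = 48^2.
Iterate m_{i+1} = d_i*a_i - m_i, d_{i+1} = (2299 - m_{i+1}^2)/d_i, a_{i+1} = floor((a_0 + m_{i+1})/d_{i+1}):
  m_1 = 1*47 - 0 = 47, d_1 = (2299 - 47^2)/1 = 90/1 = 90, a_1 = floor((47 + 47)/90) = 1.
  m_2 = 90*1 - 47 = 43, d_2 = (2299 - 43^2)/90 = 450/90 = 5, a_2 = floor((47 + 43)/5) = 18.
  m_3 = 5*18 - 43 = 47, d_3 = (2299 - 47^2)/5 = 90/5 = 18, a_3 = floor((47 + 47)/18) = 5.
  m_4 = 18*5 - 47 = 43, d_4 = (2299 - 43^2)/18 = 450/18 = 25, a_4 = floor((47 + 43)/25) = 3.
  m_5 = 25*3 - 43 = 32, d_5 = (2299 - 32^2)/25 = 1275/25 = 51, a_5 = floor((47 + 32)/51) = 1.
  m_6 = 51*1 - 32 = 19, d_6 = (2299 - 19^2)/51 = 1938/51 = 38, a_6 = floor((47 + 19)/38) = 1.
  m_7 = 38*1 - 19 = 19, d_7 = (2299 - 19^2)/38 = 1938/38 = 51, a_7 = floor((47 + 19)/51) = 1.
  m_8 = 51*1 - 19 = 32, d_8 = (2299 - 32^2)/51 = 1275/51 = 25, a_8 = floor((47 + 32)/25) = 3.
  m_9 = 25*3 - 32 = 43, d_9 = (2299 - 43^2)/25 = 450/25 = 18, a_9 = floor((47 + 43)/18) = 5.
  m_10 = 18*5 - 43 = 47, d_10 = (2299 - 47^2)/18 = 90/18 = 5, a_10 = floor((47 + 47)/5) = 18.
  m_11 = 5*18 - 47 = 43, d_11 = (2299 - 43^2)/5 = 450/5 = 90, a_11 = floor((47 + 43)/90) = 1.
  m_12 = 90*1 - 43 = 47, d_12 = (2299 - 47^2)/90 = 90/90 = 1, a_12 = floor((47 + 47)/1) = 94.
  m_13 = 1*94 - 47 = 47, d_13 = (2299 - 47^2)/1 = 90/1 = 90: (m_13, d_13) = (m_1, d_1) = (47, 90), so from here the quotients repeat a_1, ..., a_12; the period length is 12.
Hence the expansion of sqrt(2299) is a_0 = 47 followed by the repeating block 1, 18, 5, 3, 1, 1, 1, 3, 5, 18, 1, 94 (period 12).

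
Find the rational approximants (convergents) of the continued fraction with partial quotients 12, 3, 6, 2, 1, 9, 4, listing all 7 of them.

12/1, 37/3, 234/19, 505/41, 739/60, 7156/581, 29363/2384

Using the convergent recurrence p_i = a_i*p_{i-1} + p_{i-2}, q_i = a_i*q_{i-1} + q_{i-2} with p_{-2}=0, p_{-1}=1, q_{-2}=1, q_{-1}=0:
  i=0: a_0=12, p_0 = 12*1 + 0 = 12, q_0 = 12*0 + 1 = 1.
  i=1: a_1=3, p_1 = 3*12 + 1 = 37, q_1 = 3*1 + 0 = 3.
  i=2: a_2=6, p_2 = 6*37 + 12 = 234, q_2 = 6*3 + 1 = 19.
  i=3: a_3=2, p_3 = 2*234 + 37 = 505, q_3 = 2*19 + 3 = 41.
  i=4: a_4=1, p_4 = 1*505 + 234 = 739, q_4 = 1*41 + 19 = 60.
  i=5: a_5=9, p_5 = 9*739 + 505 = 7156, q_5 = 9*60 + 41 = 581.
  i=6: a_6=4, p_6 = 4*7156 + 739 = 29363, q_6 = 4*581 + 60 = 2384.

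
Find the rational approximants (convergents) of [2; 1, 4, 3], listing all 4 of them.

2/1, 3/1, 14/5, 45/16

Using the convergent recurrence p_i = a_i*p_{i-1} + p_{i-2}, q_i = a_i*q_{i-1} + q_{i-2} with p_{-2}=0, p_{-1}=1, q_{-2}=1, q_{-1}=0:
  i=0: a_0=2, p_0 = 2*1 + 0 = 2, q_0 = 2*0 + 1 = 1.
  i=1: a_1=1, p_1 = 1*2 + 1 = 3, q_1 = 1*1 + 0 = 1.
  i=2: a_2=4, p_2 = 4*3 + 2 = 14, q_2 = 4*1 + 1 = 5.
  i=3: a_3=3, p_3 = 3*14 + 3 = 45, q_3 = 3*5 + 1 = 16.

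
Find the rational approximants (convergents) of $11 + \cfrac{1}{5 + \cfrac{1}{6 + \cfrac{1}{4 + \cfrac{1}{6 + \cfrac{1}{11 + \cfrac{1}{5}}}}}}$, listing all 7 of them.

11/1, 56/5, 347/31, 1444/129, 9011/805, 100565/8984, 511836/45725

Using the convergent recurrence p_i = a_i*p_{i-1} + p_{i-2}, q_i = a_i*q_{i-1} + q_{i-2} with p_{-2}=0, p_{-1}=1, q_{-2}=1, q_{-1}=0:
  i=0: a_0=11, p_0 = 11*1 + 0 = 11, q_0 = 11*0 + 1 = 1.
  i=1: a_1=5, p_1 = 5*11 + 1 = 56, q_1 = 5*1 + 0 = 5.
  i=2: a_2=6, p_2 = 6*56 + 11 = 347, q_2 = 6*5 + 1 = 31.
  i=3: a_3=4, p_3 = 4*347 + 56 = 1444, q_3 = 4*31 + 5 = 129.
  i=4: a_4=6, p_4 = 6*1444 + 347 = 9011, q_4 = 6*129 + 31 = 805.
  i=5: a_5=11, p_5 = 11*9011 + 1444 = 100565, q_5 = 11*805 + 129 = 8984.
  i=6: a_6=5, p_6 = 5*100565 + 9011 = 511836, q_6 = 5*8984 + 805 = 45725.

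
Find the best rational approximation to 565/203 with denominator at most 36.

Expand x = 565/203 as a continued fraction with the Euclidean algorithm:
  565 = 2*203 + 159, so a_0 = 2.
  203 = 1*159 + 44, so a_1 = 1.
  159 = 3*44 + 27, so a_2 = 3.
  44 = 1*27 + 17, so a_3 = 1.
  27 = 1*17 + 10, so a_4 = 1.
  17 = 1*10 + 7, so a_5 = 1.
  10 = 1*7 + 3, so a_6 = 1.
  7 = 2*3 + 1, so a_7 = 2.
  3 = 3*1 + 0, so a_8 = 3.
so x = [2; 1, 3, 1, 1, 1, 1, 2, 3].
Convergents (p_i = a_i*p_{i-1} + p_{i-2}, q_i = a_i*q_{i-1} + q_{i-2} with p_{-2}=0, p_{-1}=1, q_{-2}=1, q_{-1}=0), until the denominator exceeds 36:
  i=0: a_0=2, p_0 = 2*1 + 0 = 2, q_0 = 2*0 + 1 = 1.
  i=1: a_1=1, p_1 = 1*2 + 1 = 3, q_1 = 1*1 + 0 = 1.
  i=2: a_2=3, p_2 = 3*3 + 2 = 11, q_2 = 3*1 + 1 = 4.
  i=3: a_3=1, p_3 = 1*11 + 3 = 14, q_3 = 1*4 + 1 = 5.
  i=4: a_4=1, p_4 = 1*14 + 11 = 25, q_4 = 1*5 + 4 = 9.
  i=5: a_5=1, p_5 = 1*25 + 14 = 39, q_5 = 1*9 + 5 = 14.
  i=6: a_6=1, p_6 = 1*39 + 25 = 64, q_6 = 1*14 + 9 = 23.
  i=7: a_7=2, p_7 = 2*64 + 39 = 167, q_7 = 2*23 + 14 = 60.
q_7 = 60 > 36, so the last convergent with denominator <= 36 is p_6/q_6 = 64/23.
The closest fraction with denominator <= 36 is either p_6/q_6 or the intermediate fraction (k*p_6 + p_5)/(k*q_6 + q_5) with the largest k >= 1 whose denominator stays <= 36; these approach x as k grows, and every other convergent or intermediate fraction in range is farther away.
Largest k: floor((36 - q_5)/q_6) = floor((36 - 14)/23) = 0.
Since k = 0, no intermediate fraction beyond p_6/q_6 has denominator <= 36, so the convergent 64/23 is the closest (its error is |565*23 - 64*203|/(203*23) = 3/4669).

64/23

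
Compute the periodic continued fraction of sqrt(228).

Write x_i = (sqrt(228) + m_i)/d_i with (m_0, d_0) = (0, 1). a_0 = floor(sqrt(228)) = 15, since 15^2 = 225 <= 228 < 256 = 16^2.
Iterate m_{i+1} = d_i*a_i - m_i, d_{i+1} = (228 - m_{i+1}^2)/d_i, a_{i+1} = floor((a_0 + m_{i+1})/d_{i+1}):
  m_1 = 1*15 - 0 = 15, d_1 = (228 - 15^2)/1 = 3/1 = 3, a_1 = floor((15 + 15)/3) = 10.
  m_2 = 3*10 - 15 = 15, d_2 = (228 - 15^2)/3 = 3/3 = 1, a_2 = floor((15 + 15)/1) = 30.
  m_3 = 1*30 - 15 = 15, d_3 = (228 - 15^2)/1 = 3/1 = 3: (m_3, d_3) = (m_1, d_1) = (15, 3), so from here the quotients repeat a_1, a_2; the period length is 2.
Hence the expansion of sqrt(228) is a_0 = 15 followed by the repeating block 10, 30 (period 2).

[15; (10, 30)]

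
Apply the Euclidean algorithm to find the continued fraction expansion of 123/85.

[1; 2, 4, 4, 2]

Run the Euclidean algorithm on 123 and 85; the successive quotients are the partial quotients a_0, a_1, ... (each step inverts the fractional part left over by the previous one):
  123 = 1*85 + 38, so a_0 = 1.
  85 = 2*38 + 9, so a_1 = 2.
  38 = 4*9 + 2, so a_2 = 4.
  9 = 4*2 + 1, so a_3 = 4.
  2 = 2*1 + 0, so a_4 = 2.
The remainder reaches 0 after 5 divisions, so the expansion has 5 partial quotients, read off in order.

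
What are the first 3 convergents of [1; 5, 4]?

1/1, 6/5, 25/21

Using the convergent recurrence p_i = a_i*p_{i-1} + p_{i-2}, q_i = a_i*q_{i-1} + q_{i-2} with p_{-2}=0, p_{-1}=1, q_{-2}=1, q_{-1}=0:
  i=0: a_0=1, p_0 = 1*1 + 0 = 1, q_0 = 1*0 + 1 = 1.
  i=1: a_1=5, p_1 = 5*1 + 1 = 6, q_1 = 5*1 + 0 = 5.
  i=2: a_2=4, p_2 = 4*6 + 1 = 25, q_2 = 4*5 + 1 = 21.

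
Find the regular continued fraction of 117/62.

Run the Euclidean algorithm on 117 and 62; the successive quotients are the partial quotients a_0, a_1, ... (each step inverts the fractional part left over by the previous one):
  117 = 1*62 + 55, so a_0 = 1.
  62 = 1*55 + 7, so a_1 = 1.
  55 = 7*7 + 6, so a_2 = 7.
  7 = 1*6 + 1, so a_3 = 1.
  6 = 6*1 + 0, so a_4 = 6.
The remainder reaches 0 after 5 divisions, so the expansion has 5 partial quotients, read off in order.

[1; 1, 7, 1, 6]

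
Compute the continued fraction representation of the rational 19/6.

Run the Euclidean algorithm on 19 and 6; the successive quotients are the partial quotients a_0, a_1, ... (each step inverts the fractional part left over by the previous one):
  19 = 3*6 + 1, so a_0 = 3.
  6 = 6*1 + 0, so a_1 = 6.
The remainder reaches 0 after 2 divisions, so the expansion has 2 partial quotients, read off in order.

[3; 6]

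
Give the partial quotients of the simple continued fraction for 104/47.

[2; 4, 1, 2, 3]

Run the Euclidean algorithm on 104 and 47; the successive quotients are the partial quotients a_0, a_1, ... (each step inverts the fractional part left over by the previous one):
  104 = 2*47 + 10, so a_0 = 2.
  47 = 4*10 + 7, so a_1 = 4.
  10 = 1*7 + 3, so a_2 = 1.
  7 = 2*3 + 1, so a_3 = 2.
  3 = 3*1 + 0, so a_4 = 3.
The remainder reaches 0 after 5 divisions, so the expansion has 5 partial quotients, read off in order.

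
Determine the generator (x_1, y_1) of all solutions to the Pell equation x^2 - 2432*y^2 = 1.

First expand sqrt(2432) as a continued fraction. With x_i = (sqrt(2432) + m_i)/d_i and (m_0, d_0) = (0, 1): a_0 = floor(sqrt(2432)) = 49, since 49^2 = 2401 <= 2432 < 2500 = 50^2.
Iterate m_{i+1} = d_i*a_i - m_i, d_{i+1} = (2432 - m_{i+1}^2)/d_i, a_{i+1} = floor((a_0 + m_{i+1})/d_{i+1}):
  m_1 = 1*49 - 0 = 49, d_1 = (2432 - 49^2)/1 = 31/1 = 31, a_1 = floor((49 + 49)/31) = 3.
  m_2 = 31*3 - 49 = 44, d_2 = (2432 - 44^2)/31 = 496/31 = 16, a_2 = floor((49 + 44)/16) = 5.
  m_3 = 16*5 - 44 = 36, d_3 = (2432 - 36^2)/16 = 1136/16 = 71, a_3 = floor((49 + 36)/71) = 1.
  m_4 = 71*1 - 36 = 35, d_4 = (2432 - 35^2)/71 = 1207/71 = 17, a_4 = floor((49 + 35)/17) = 4.
  m_5 = 17*4 - 35 = 33, d_5 = (2432 - 33^2)/17 = 1343/17 = 79, a_5 = floor((49 + 33)/79) = 1.
  m_6 = 79*1 - 33 = 46, d_6 = (2432 - 46^2)/79 = 316/79 = 4, a_6 = floor((49 + 46)/4) = 23.
  m_7 = 4*23 - 46 = 46, d_7 = (2432 - 46^2)/4 = 316/4 = 79, a_7 = floor((49 + 46)/79) = 1.
  m_8 = 79*1 - 46 = 33, d_8 = (2432 - 33^2)/79 = 1343/79 = 17, a_8 = floor((49 + 33)/17) = 4.
  m_9 = 17*4 - 33 = 35, d_9 = (2432 - 35^2)/17 = 1207/17 = 71, a_9 = floor((49 + 35)/71) = 1.
  m_10 = 71*1 - 35 = 36, d_10 = (2432 - 36^2)/71 = 1136/71 = 16, a_10 = floor((49 + 36)/16) = 5.
  m_11 = 16*5 - 36 = 44, d_11 = (2432 - 44^2)/16 = 496/16 = 31, a_11 = floor((49 + 44)/31) = 3.
  m_12 = 31*3 - 44 = 49, d_12 = (2432 - 49^2)/31 = 31/31 = 1, a_12 = floor((49 + 49)/1) = 98.
  m_13 = 1*98 - 49 = 49, d_13 = (2432 - 49^2)/1 = 31/1 = 31: (m_13, d_13) = (m_1, d_1) = (49, 31), so from here the quotients repeat a_1, ..., a_12; the period length is 12.
So sqrt(2432) = [49; (3, 5, 1, 4, 1, 23, 1, 4, 1, 5, 3, 98)] with period length k = 12.
k is even, so the fundamental solution of x^2 - 2432y^2 = 1 is (p_{k-1}, q_{k-1}) = (p_11, q_11); compute convergents through index 11.
Convergents (p_i = a_i*p_{i-1} + p_{i-2}, q_i = a_i*q_{i-1} + q_{i-2} with p_{-2}=0, p_{-1}=1, q_{-2}=1, q_{-1}=0):
  i=0: a_0=49, p_0 = 49*1 + 0 = 49, q_0 = 49*0 + 1 = 1.
  i=1: a_1=3, p_1 = 3*49 + 1 = 148, q_1 = 3*1 + 0 = 3.
  i=2: a_2=5, p_2 = 5*148 + 49 = 789, q_2 = 5*3 + 1 = 16.
  i=3: a_3=1, p_3 = 1*789 + 148 = 937, q_3 = 1*16 + 3 = 19.
  i=4: a_4=4, p_4 = 4*937 + 789 = 4537, q_4 = 4*19 + 16 = 92.
  i=5: a_5=1, p_5 = 1*4537 + 937 = 5474, q_5 = 1*92 + 19 = 111.
  i=6: a_6=23, p_6 = 23*5474 + 4537 = 130439, q_6 = 23*111 + 92 = 2645.
  i=7: a_7=1, p_7 = 1*130439 + 5474 = 135913, q_7 = 1*2645 + 111 = 2756.
  i=8: a_8=4, p_8 = 4*135913 + 130439 = 674091, q_8 = 4*2756 + 2645 = 13669.
  i=9: a_9=1, p_9 = 1*674091 + 135913 = 810004, q_9 = 1*13669 + 2756 = 16425.
  i=10: a_10=5, p_10 = 5*810004 + 674091 = 4724111, q_10 = 5*16425 + 13669 = 95794.
  i=11: a_11=3, p_11 = 3*4724111 + 810004 = 14982337, q_11 = 3*95794 + 16425 = 303807.
Check: 14982337^2 - 2432*303807^2 = 224470421981569 - 224470421981568 = 1, so (x, y) = (14982337, 303807) solves the equation, and by the theorem it is the least positive solution.

(x, y) = (14982337, 303807)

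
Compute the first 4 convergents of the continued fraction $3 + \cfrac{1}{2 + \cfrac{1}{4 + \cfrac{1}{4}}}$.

3/1, 7/2, 31/9, 131/38

Using the convergent recurrence p_i = a_i*p_{i-1} + p_{i-2}, q_i = a_i*q_{i-1} + q_{i-2} with p_{-2}=0, p_{-1}=1, q_{-2}=1, q_{-1}=0:
  i=0: a_0=3, p_0 = 3*1 + 0 = 3, q_0 = 3*0 + 1 = 1.
  i=1: a_1=2, p_1 = 2*3 + 1 = 7, q_1 = 2*1 + 0 = 2.
  i=2: a_2=4, p_2 = 4*7 + 3 = 31, q_2 = 4*2 + 1 = 9.
  i=3: a_3=4, p_3 = 4*31 + 7 = 131, q_3 = 4*9 + 2 = 38.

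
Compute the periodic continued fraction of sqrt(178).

Write x_i = (sqrt(178) + m_i)/d_i with (m_0, d_0) = (0, 1). a_0 = floor(sqrt(178)) = 13, since 13^2 = 169 <= 178 < 196 = 14^2.
Iterate m_{i+1} = d_i*a_i - m_i, d_{i+1} = (178 - m_{i+1}^2)/d_i, a_{i+1} = floor((a_0 + m_{i+1})/d_{i+1}):
  m_1 = 1*13 - 0 = 13, d_1 = (178 - 13^2)/1 = 9/1 = 9, a_1 = floor((13 + 13)/9) = 2.
  m_2 = 9*2 - 13 = 5, d_2 = (178 - 5^2)/9 = 153/9 = 17, a_2 = floor((13 + 5)/17) = 1.
  m_3 = 17*1 - 5 = 12, d_3 = (178 - 12^2)/17 = 34/17 = 2, a_3 = floor((13 + 12)/2) = 12.
  m_4 = 2*12 - 12 = 12, d_4 = (178 - 12^2)/2 = 34/2 = 17, a_4 = floor((13 + 12)/17) = 1.
  m_5 = 17*1 - 12 = 5, d_5 = (178 - 5^2)/17 = 153/17 = 9, a_5 = floor((13 + 5)/9) = 2.
  m_6 = 9*2 - 5 = 13, d_6 = (178 - 13^2)/9 = 9/9 = 1, a_6 = floor((13 + 13)/1) = 26.
  m_7 = 1*26 - 13 = 13, d_7 = (178 - 13^2)/1 = 9/1 = 9: (m_7, d_7) = (m_1, d_1) = (13, 9), so from here the quotients repeat a_1, ..., a_6; the period length is 6.
Hence the expansion of sqrt(178) is a_0 = 13 followed by the repeating block 2, 1, 12, 1, 2, 26 (period 6).

[13; (2, 1, 12, 1, 2, 26)]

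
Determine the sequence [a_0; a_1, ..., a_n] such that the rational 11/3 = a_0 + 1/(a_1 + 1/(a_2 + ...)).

Run the Euclidean algorithm on 11 and 3; the successive quotients are the partial quotients a_0, a_1, ... (each step inverts the fractional part left over by the previous one):
  11 = 3*3 + 2, so a_0 = 3.
  3 = 1*2 + 1, so a_1 = 1.
  2 = 2*1 + 0, so a_2 = 2.
The remainder reaches 0 after 3 divisions, so the expansion has 3 partial quotients, read off in order.

[3; 1, 2]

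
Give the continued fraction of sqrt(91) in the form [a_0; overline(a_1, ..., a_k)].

[9; overline(1, 1, 5, 1, 5, 1, 1, 18)]

Write x_i = (sqrt(91) + m_i)/d_i with (m_0, d_0) = (0, 1). a_0 = floor(sqrt(91)) = 9, since 9^2 = 81 <= 91 < 100 = 10^2.
Iterate m_{i+1} = d_i*a_i - m_i, d_{i+1} = (91 - m_{i+1}^2)/d_i, a_{i+1} = floor((a_0 + m_{i+1})/d_{i+1}):
  m_1 = 1*9 - 0 = 9, d_1 = (91 - 9^2)/1 = 10/1 = 10, a_1 = floor((9 + 9)/10) = 1.
  m_2 = 10*1 - 9 = 1, d_2 = (91 - 1^2)/10 = 90/10 = 9, a_2 = floor((9 + 1)/9) = 1.
  m_3 = 9*1 - 1 = 8, d_3 = (91 - 8^2)/9 = 27/9 = 3, a_3 = floor((9 + 8)/3) = 5.
  m_4 = 3*5 - 8 = 7, d_4 = (91 - 7^2)/3 = 42/3 = 14, a_4 = floor((9 + 7)/14) = 1.
  m_5 = 14*1 - 7 = 7, d_5 = (91 - 7^2)/14 = 42/14 = 3, a_5 = floor((9 + 7)/3) = 5.
  m_6 = 3*5 - 7 = 8, d_6 = (91 - 8^2)/3 = 27/3 = 9, a_6 = floor((9 + 8)/9) = 1.
  m_7 = 9*1 - 8 = 1, d_7 = (91 - 1^2)/9 = 90/9 = 10, a_7 = floor((9 + 1)/10) = 1.
  m_8 = 10*1 - 1 = 9, d_8 = (91 - 9^2)/10 = 10/10 = 1, a_8 = floor((9 + 9)/1) = 18.
  m_9 = 1*18 - 9 = 9, d_9 = (91 - 9^2)/1 = 10/1 = 10: (m_9, d_9) = (m_1, d_1) = (9, 10), so from here the quotients repeat a_1, ..., a_8; the period length is 8.
Hence the expansion of sqrt(91) is a_0 = 9 followed by the repeating block 1, 1, 5, 1, 5, 1, 1, 18 (period 8).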